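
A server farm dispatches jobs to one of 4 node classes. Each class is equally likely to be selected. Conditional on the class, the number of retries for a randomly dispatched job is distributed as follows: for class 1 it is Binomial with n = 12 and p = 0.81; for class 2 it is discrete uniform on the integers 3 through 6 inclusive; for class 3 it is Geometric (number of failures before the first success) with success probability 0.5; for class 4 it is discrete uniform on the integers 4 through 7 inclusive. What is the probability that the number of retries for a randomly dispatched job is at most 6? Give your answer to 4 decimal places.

0.6893

Conditional on each class, P(X ≤ 6): 1: 0.0151482; 2: 1; 3: 0.992188; 4: 0.75.
By total probability, P(X ≤ 6) = 0.25·0.0151482 + 0.25·1 + 0.25·0.992188 + 0.25·0.75 = 0.689334.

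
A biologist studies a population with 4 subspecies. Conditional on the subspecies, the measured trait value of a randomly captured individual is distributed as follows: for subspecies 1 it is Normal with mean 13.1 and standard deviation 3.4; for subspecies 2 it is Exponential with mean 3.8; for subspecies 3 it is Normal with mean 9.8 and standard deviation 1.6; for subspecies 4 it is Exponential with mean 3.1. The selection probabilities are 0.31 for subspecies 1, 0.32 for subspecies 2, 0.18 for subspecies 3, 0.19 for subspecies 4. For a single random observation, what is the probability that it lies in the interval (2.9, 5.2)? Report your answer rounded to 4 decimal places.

Conditional on each subspecies, P(2.9 < X < 5.2): 1: 0.00872547; 2: 0.211683; 3: 0.00201207; 4: 0.20554.
By total probability, P(2.9 < X < 5.2) = 0.31·0.00872547 + 0.32·0.211683 + 0.18·0.00201207 + 0.19·0.20554 = 0.109858.

0.1099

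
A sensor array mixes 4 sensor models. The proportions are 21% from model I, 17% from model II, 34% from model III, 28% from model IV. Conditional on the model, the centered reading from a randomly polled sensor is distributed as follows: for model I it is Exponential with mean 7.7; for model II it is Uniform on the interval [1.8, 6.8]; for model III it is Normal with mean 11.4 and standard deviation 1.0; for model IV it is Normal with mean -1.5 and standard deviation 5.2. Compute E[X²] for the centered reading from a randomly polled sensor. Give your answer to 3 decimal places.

81.127

For each component E[X²] = Var + (mean)², giving I: 118.58; II: 20.5733; III: 130.96; IV: 29.29.
Overall E[X²] = 0.21·118.58 + 0.17·20.5733 + 0.34·130.96 + 0.28·29.29 = 81.1269.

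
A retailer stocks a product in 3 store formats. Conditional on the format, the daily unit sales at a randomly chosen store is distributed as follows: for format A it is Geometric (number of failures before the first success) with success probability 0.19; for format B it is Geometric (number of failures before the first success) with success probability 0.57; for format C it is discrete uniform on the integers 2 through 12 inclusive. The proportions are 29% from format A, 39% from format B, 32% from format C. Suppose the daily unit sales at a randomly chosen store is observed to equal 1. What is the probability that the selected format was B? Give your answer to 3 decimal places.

0.682

Likelihoods P(X=1 | ·): A: 0.1539; B: 0.2451; C: 0.
Posterior ∝ prior × likelihood. Numerator for B: 0.39·0.2451 = 0.095589.
Normalizing constant: 0.29·0.1539 + 0.39·0.2451 + 0.32·0 = 0.14022.
P(B | observation) = 0.095589 / 0.14022 = 0.681707.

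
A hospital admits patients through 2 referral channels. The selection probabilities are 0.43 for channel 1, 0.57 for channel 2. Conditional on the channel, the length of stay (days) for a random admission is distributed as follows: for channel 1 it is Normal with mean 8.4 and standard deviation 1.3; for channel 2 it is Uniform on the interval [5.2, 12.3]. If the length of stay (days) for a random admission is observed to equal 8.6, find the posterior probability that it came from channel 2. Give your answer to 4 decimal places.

Likelihoods f(8.6 | ·): 1: 0.303268; 2: 0.140845.
Posterior ∝ prior × likelihood. Numerator for 2: 0.57·0.140845 = 0.0802817.
Normalizing constant: 0.43·0.303268 + 0.57·0.140845 = 0.210687.
P(2 | observation) = 0.0802817 / 0.210687 = 0.381047.

0.3810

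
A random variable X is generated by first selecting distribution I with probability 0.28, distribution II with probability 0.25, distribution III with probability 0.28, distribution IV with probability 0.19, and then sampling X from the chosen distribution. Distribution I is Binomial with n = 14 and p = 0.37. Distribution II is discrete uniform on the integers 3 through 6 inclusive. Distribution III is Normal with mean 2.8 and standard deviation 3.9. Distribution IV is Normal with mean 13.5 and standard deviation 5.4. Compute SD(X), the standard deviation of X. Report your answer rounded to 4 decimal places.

Per component, I: μ=5.18, E[X²]=30.0958; II: μ=4.5, E[X²]=21.5; III: μ=2.8, E[X²]=23.05; IV: μ=13.5, E[X²]=211.41.
E[X] = 0.28·5.18 + 0.25·4.5 + 0.28·2.8 + 0.19·13.5 = 5.9244.
E[X²] = 0.28·30.0958 + 0.25·21.5 + 0.28·23.05 + 0.19·211.41 = 60.4237.
Var(X) = E[X²] − (E[X])² = 60.4237 − 35.0985 = 25.3252.
SD(X) = √25.3252 = 5.03242.

5.0324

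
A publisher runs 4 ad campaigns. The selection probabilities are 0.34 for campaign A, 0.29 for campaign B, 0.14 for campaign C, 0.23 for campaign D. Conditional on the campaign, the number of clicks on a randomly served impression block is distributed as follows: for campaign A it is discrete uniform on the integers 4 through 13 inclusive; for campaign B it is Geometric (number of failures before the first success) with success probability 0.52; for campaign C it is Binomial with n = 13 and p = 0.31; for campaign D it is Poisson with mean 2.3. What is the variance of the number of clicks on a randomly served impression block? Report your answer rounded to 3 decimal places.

14.471

Per component, A: μ=8.5, E[X²]=80.5; B: μ=0.923077, E[X²]=2.62722; C: μ=4.03, E[X²]=19.0216; D: μ=2.3, E[X²]=7.59.
E[X] = 0.34·8.5 + 0.29·0.923077 + 0.14·4.03 + 0.23·2.3 = 4.25089.
E[X²] = 0.34·80.5 + 0.29·2.62722 + 0.14·19.0216 + 0.23·7.59 = 32.5406.
Var(X) = E[X²] − (E[X])² = 32.5406 − 18.0701 = 14.4705.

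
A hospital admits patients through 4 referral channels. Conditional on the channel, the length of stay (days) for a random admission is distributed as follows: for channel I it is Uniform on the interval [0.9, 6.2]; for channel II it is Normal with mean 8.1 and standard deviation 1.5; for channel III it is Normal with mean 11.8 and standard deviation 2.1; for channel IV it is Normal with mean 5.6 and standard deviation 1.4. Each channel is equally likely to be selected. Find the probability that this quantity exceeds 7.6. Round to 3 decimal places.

Conditional on each channel, P(X > 7.6): I: 0; II: 0.630559; III: 0.97725; IV: 0.0765637.
By total probability, P(X > 7.6) = 0.25·0 + 0.25·0.630559 + 0.25·0.97725 + 0.25·0.0765637 = 0.421093.

0.421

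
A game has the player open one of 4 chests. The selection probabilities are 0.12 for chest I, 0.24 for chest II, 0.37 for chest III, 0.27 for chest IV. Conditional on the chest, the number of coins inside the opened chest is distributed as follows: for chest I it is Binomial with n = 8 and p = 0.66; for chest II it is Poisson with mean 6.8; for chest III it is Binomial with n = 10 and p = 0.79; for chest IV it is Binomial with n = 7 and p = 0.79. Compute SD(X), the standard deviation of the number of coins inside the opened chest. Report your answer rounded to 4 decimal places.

Per component, I: μ=5.28, E[X²]=29.6736; II: μ=6.8, E[X²]=53.04; III: μ=7.9, E[X²]=64.069; IV: μ=5.53, E[X²]=31.7422.
E[X] = 0.12·5.28 + 0.24·6.8 + 0.37·7.9 + 0.27·5.53 = 6.6817.
E[X²] = 0.12·29.6736 + 0.24·53.04 + 0.37·64.069 + 0.27·31.7422 = 48.5664.
Var(X) = E[X²] − (E[X])² = 48.5664 − 44.6451 = 3.92124.
SD(X) = √3.92124 = 1.98021.

1.9802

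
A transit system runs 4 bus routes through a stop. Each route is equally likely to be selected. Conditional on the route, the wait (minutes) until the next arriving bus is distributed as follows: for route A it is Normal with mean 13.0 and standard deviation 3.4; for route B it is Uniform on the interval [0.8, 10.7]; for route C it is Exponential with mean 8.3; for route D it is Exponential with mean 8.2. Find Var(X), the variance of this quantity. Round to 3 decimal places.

Per component, A: μ=13, E[X²]=180.56; B: μ=5.75, E[X²]=41.23; C: μ=8.3, E[X²]=137.78; D: μ=8.2, E[X²]=134.48.
E[X] = 0.25·13 + 0.25·5.75 + 0.25·8.3 + 0.25·8.2 = 8.8125.
E[X²] = 0.25·180.56 + 0.25·41.23 + 0.25·137.78 + 0.25·134.48 = 123.513.
Var(X) = E[X²] − (E[X])² = 123.513 − 77.6602 = 45.8523.

45.852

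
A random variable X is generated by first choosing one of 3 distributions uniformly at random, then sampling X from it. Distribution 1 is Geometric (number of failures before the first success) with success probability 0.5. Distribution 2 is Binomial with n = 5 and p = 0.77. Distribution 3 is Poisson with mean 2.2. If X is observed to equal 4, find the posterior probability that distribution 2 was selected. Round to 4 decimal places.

Likelihoods P(X=4 | ·): 1: 0.03125; 2: 0.40426; 3: 0.108151.
Posterior ∝ prior × likelihood. Numerator for 2: 0.333333·0.40426 = 0.134753.
Normalizing constant: 0.333333·0.03125 + 0.333333·0.40426 + 0.333333·0.108151 = 0.18122.
P(2 | observation) = 0.134753 / 0.18122 = 0.743588.

0.7436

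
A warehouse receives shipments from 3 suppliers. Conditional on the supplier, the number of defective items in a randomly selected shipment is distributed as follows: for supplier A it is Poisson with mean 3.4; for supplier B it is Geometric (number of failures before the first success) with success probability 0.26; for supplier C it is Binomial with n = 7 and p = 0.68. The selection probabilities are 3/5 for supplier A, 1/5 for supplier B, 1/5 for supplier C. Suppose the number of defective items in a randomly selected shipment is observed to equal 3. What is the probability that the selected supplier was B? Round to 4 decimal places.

Likelihoods P(X=3 | ·): A: 0.218617; B: 0.105358; C: 0.115397.
Posterior ∝ prior × likelihood. Numerator for B: 0.2·0.105358 = 0.0210716.
Normalizing constant: 0.6·0.218617 + 0.2·0.105358 + 0.2·0.115397 = 0.175321.
P(B | observation) = 0.0210716 / 0.175321 = 0.120189.

0.1202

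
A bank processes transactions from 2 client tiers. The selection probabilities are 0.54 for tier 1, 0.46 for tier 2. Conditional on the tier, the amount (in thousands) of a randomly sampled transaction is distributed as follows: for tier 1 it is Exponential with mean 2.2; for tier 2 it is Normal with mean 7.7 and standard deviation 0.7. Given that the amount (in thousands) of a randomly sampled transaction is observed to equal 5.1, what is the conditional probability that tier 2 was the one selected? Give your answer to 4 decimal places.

0.0108

Likelihoods f(5.1 | ·): 1: 0.0447511; 2: 0.000575528.
Posterior ∝ prior × likelihood. Numerator for 2: 0.46·0.000575528 = 0.000264743.
Normalizing constant: 0.54·0.0447511 + 0.46·0.000575528 = 0.0244303.
P(2 | observation) = 0.000264743 / 0.0244303 = 0.0108366.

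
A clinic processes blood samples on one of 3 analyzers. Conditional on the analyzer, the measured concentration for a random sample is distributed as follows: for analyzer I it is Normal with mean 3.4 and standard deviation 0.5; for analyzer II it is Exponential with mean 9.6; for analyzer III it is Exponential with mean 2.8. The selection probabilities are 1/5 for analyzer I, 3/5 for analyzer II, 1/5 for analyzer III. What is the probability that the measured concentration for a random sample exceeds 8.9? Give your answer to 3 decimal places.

Conditional on each analyzer, P(X > 8.9): I: 0; II: 0.395706; III: 0.0416451.
By total probability, P(X > 8.9) = 0.2·0 + 0.6·0.395706 + 0.2·0.0416451 = 0.245753.

0.246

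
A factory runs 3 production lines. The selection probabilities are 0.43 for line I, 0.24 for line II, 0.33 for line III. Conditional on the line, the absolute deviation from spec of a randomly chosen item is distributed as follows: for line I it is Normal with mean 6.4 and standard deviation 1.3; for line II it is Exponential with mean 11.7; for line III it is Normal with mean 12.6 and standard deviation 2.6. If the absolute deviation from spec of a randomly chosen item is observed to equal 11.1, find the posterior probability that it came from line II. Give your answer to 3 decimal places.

0.156

Likelihoods f(11.1 | ·): I: 0.000445281; II: 0.0330972; III: 0.129916.
Posterior ∝ prior × likelihood. Numerator for II: 0.24·0.0330972 = 0.00794333.
Normalizing constant: 0.43·0.000445281 + 0.24·0.0330972 + 0.33·0.129916 = 0.051007.
P(II | observation) = 0.00794333 / 0.051007 = 0.15573.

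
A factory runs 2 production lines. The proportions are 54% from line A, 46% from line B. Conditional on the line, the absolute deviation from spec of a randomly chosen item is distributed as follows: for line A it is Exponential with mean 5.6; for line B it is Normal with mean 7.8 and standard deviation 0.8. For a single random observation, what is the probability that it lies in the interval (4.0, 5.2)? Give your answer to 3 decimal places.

0.051

Conditional on each line, P(4.0 < X < 5.2): A: 0.0944239; B: 0.000576008.
By total probability, P(4.0 < X < 5.2) = 0.54·0.0944239 + 0.46·0.000576008 = 0.0512539.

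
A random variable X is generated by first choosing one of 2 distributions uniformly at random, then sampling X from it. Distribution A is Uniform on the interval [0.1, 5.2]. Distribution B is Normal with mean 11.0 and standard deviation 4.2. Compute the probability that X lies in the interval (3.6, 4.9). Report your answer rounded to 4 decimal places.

0.1445

Conditional on each component, P(3.6 < X < 4.9): A: 0.254902; B: 0.0341552.
By total probability, P(3.6 < X < 4.9) = 0.5·0.254902 + 0.5·0.0341552 = 0.144529.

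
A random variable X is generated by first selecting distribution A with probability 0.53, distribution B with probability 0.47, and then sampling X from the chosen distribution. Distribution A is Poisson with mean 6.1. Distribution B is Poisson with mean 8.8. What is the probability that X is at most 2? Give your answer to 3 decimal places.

0.034

Conditional on each component, P(X ≤ 2): A: 0.0576529; B: 0.00731357.
By total probability, P(X ≤ 2) = 0.53·0.0576529 + 0.47·0.00731357 = 0.0339934.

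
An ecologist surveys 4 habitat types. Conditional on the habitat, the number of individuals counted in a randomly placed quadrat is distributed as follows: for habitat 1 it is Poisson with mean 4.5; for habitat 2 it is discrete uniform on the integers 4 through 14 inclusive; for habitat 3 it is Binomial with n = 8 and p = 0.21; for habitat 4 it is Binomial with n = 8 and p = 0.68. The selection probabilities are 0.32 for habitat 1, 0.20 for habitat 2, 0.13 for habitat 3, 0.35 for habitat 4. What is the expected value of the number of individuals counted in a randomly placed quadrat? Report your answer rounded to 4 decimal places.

Component means — 1: 4.5; 2: 9; 3: 1.68; 4: 5.44.
E[X] = 0.32·4.5 + 0.2·9 + 0.13·1.68 + 0.35·5.44 = 5.3624.

5.3624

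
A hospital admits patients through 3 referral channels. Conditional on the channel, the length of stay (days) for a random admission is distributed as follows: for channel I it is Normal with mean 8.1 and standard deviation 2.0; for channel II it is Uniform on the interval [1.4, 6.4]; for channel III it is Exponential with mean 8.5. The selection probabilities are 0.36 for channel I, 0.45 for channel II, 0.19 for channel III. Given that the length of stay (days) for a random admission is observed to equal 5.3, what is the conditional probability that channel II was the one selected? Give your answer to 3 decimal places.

Likelihoods f(5.3 | ·): I: 0.0748637; II: 0.2; III: 0.0630646.
Posterior ∝ prior × likelihood. Numerator for II: 0.45·0.2 = 0.09.
Normalizing constant: 0.36·0.0748637 + 0.45·0.2 + 0.19·0.0630646 = 0.128933.
P(II | observation) = 0.09 / 0.128933 = 0.698036.

0.698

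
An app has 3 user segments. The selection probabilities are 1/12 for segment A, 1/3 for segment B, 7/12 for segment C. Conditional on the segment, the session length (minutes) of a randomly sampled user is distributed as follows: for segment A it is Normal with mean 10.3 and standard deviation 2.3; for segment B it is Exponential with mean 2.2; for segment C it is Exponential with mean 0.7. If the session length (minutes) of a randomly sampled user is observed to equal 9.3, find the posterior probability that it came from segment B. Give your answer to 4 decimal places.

Likelihoods f(9.3 | ·): A: 0.15781; B: 0.00663279; C: 2.42655e-06.
Posterior ∝ prior × likelihood. Numerator for B: 0.333333·0.00663279 = 0.00221093.
Normalizing constant: 0.0833333·0.15781 + 0.333333·0.00663279 + 0.583333·2.42655e-06 = 0.0153632.
P(B | observation) = 0.00221093 / 0.0153632 = 0.143911.

0.1439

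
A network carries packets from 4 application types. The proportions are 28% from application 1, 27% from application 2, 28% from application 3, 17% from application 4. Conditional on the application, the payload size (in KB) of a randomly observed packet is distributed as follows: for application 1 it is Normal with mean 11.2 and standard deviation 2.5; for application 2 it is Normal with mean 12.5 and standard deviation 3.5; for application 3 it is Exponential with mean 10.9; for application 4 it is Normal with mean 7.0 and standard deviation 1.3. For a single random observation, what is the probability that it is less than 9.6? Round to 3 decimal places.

Conditional on each application, P(X < 9.6): 1: 0.261086; 2: 0.203673; 3: 0.585521; 4: 0.97725.
By total probability, P(X < 9.6) = 0.28·0.261086 + 0.27·0.203673 + 0.28·0.585521 + 0.17·0.97725 = 0.458174.

0.458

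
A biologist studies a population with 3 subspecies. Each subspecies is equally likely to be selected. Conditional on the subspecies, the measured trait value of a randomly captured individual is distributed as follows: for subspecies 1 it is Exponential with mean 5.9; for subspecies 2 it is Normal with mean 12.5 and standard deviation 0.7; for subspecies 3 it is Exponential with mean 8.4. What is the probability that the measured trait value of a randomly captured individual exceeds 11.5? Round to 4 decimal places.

0.4401

Conditional on each subspecies, P(X > 11.5): 1: 0.142395; 2: 0.923436; 3: 0.254349.
By total probability, P(X > 11.5) = 0.333333·0.142395 + 0.333333·0.923436 + 0.333333·0.254349 = 0.44006.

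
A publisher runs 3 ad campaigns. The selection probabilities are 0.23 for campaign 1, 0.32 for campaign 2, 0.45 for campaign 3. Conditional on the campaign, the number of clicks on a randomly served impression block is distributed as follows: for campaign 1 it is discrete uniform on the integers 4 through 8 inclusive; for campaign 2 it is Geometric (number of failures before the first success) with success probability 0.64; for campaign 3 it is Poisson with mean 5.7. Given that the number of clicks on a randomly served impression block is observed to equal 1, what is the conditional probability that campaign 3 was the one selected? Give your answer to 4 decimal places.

Likelihoods P(X=1 | ·): 1: 0; 2: 0.2304; 3: 0.019072.
Posterior ∝ prior × likelihood. Numerator for 3: 0.45·0.019072 = 0.0085824.
Normalizing constant: 0.23·0 + 0.32·0.2304 + 0.45·0.019072 = 0.0823104.
P(3 | observation) = 0.0085824 / 0.0823104 = 0.104269.

0.1043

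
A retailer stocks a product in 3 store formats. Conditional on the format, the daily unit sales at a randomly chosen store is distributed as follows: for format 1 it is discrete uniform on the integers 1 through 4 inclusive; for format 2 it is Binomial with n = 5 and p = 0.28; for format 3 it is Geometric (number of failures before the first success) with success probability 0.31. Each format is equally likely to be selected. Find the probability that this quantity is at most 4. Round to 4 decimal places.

0.9473

Conditional on each format, P(X ≤ 4): 1: 1; 2: 0.998279; 3: 0.843597.
By total probability, P(X ≤ 4) = 0.333333·1 + 0.333333·0.998279 + 0.333333·0.843597 = 0.947292.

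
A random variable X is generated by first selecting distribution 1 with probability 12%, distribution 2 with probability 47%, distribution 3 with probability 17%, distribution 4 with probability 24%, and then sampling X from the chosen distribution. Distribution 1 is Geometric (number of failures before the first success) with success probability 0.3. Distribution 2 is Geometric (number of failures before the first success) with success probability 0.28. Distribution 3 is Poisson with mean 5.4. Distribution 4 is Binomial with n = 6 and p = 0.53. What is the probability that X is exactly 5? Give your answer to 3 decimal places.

Conditional on each component, P(X = 5): 1: 0.050421; 2: 0.0541777; 3: 0.172821; 4: 0.117931.
By total probability, P(X = 5) = 0.12·0.050421 + 0.47·0.0541777 + 0.17·0.172821 + 0.24·0.117931 = 0.0891971.

0.089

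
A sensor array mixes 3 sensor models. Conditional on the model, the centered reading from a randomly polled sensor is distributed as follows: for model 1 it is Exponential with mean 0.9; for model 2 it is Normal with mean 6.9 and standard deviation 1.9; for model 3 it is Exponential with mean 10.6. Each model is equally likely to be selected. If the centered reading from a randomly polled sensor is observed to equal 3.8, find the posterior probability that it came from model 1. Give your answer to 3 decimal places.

0.118

Likelihoods f(3.8 | ·): 1: 0.0162956; 2: 0.0554753; 3: 0.0659179.
Posterior ∝ prior × likelihood. Numerator for 1: 0.333333·0.0162956 = 0.00543186.
Normalizing constant: 0.333333·0.0162956 + 0.333333·0.0554753 + 0.333333·0.0659179 = 0.0458963.
P(1 | observation) = 0.00543186 / 0.0458963 = 0.118351.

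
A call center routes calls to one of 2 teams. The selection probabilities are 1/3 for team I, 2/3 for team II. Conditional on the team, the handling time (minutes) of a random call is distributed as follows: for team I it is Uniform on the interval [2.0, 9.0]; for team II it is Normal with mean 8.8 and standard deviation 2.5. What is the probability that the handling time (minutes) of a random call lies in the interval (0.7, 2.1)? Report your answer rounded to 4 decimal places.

Conditional on each team, P(0.7 < X < 2.1): I: 0.0142857; II: 0.00308346.
By total probability, P(0.7 < X < 2.1) = 0.333333·0.0142857 + 0.666667·0.00308346 = 0.00681754.

0.0068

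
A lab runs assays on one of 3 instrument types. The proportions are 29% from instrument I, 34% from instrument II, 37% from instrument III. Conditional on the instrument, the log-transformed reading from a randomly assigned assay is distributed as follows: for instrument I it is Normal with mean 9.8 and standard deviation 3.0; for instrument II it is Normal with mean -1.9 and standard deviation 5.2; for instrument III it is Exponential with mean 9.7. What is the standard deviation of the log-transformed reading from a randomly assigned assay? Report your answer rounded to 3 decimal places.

Per component, I: μ=9.8, E[X²]=105.04; II: μ=-1.9, E[X²]=30.65; III: μ=9.7, E[X²]=188.18.
E[X] = 0.29·9.8 + 0.34·-1.9 + 0.37·9.7 = 5.785.
E[X²] = 0.29·105.04 + 0.34·30.65 + 0.37·188.18 = 110.509.
Var(X) = E[X²] − (E[X])² = 110.509 − 33.4662 = 77.043.
SD(X) = √77.043 = 8.77741.

8.777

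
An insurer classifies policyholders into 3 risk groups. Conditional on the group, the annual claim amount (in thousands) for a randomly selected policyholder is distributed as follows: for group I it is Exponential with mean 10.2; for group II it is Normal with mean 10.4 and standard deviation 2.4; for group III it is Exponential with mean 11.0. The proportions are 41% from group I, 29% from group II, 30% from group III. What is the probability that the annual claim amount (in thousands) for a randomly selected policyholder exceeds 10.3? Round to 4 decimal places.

0.4168

Conditional on each group, P(X > 10.3): I: 0.36429; II: 0.516618; III: 0.392051.
By total probability, P(X > 10.3) = 0.41·0.36429 + 0.29·0.516618 + 0.3·0.392051 = 0.416793.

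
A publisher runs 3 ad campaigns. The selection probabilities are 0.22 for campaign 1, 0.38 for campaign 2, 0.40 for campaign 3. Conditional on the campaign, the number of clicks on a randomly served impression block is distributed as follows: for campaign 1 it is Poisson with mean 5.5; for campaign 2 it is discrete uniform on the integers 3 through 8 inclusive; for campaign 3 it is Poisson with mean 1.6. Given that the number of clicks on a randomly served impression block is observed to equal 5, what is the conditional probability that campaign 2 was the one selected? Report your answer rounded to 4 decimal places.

0.5859

Likelihoods P(X=5 | ·): 1: 0.171401; 2: 0.166667; 3: 0.017642.
Posterior ∝ prior × likelihood. Numerator for 2: 0.38·0.166667 = 0.0633333.
Normalizing constant: 0.22·0.171401 + 0.38·0.166667 + 0.4·0.017642 = 0.108098.
P(2 | observation) = 0.0633333 / 0.108098 = 0.585887.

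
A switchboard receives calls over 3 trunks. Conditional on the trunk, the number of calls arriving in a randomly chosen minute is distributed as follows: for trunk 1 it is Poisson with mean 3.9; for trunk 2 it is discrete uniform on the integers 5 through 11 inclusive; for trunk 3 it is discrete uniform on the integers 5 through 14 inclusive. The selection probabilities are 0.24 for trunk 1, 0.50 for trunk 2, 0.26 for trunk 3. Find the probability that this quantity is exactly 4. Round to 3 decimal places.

0.047

Conditional on each trunk, P(X = 4): 1: 0.195119; 2: 0; 3: 0.
By total probability, P(X = 4) = 0.24·0.195119 + 0.5·0 + 0.26·0 = 0.0468285.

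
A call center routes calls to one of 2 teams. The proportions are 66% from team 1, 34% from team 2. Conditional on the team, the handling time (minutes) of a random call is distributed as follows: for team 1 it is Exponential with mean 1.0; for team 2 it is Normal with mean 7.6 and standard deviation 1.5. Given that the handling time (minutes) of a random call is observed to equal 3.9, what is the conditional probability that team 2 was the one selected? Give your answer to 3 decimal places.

0.244

Likelihoods f(3.9 | ·): 1: 0.0202419; 2: 0.012694.
Posterior ∝ prior × likelihood. Numerator for 2: 0.34·0.012694 = 0.00431596.
Normalizing constant: 0.66·0.0202419 + 0.34·0.012694 = 0.0176756.
P(2 | observation) = 0.00431596 / 0.0176756 = 0.244176.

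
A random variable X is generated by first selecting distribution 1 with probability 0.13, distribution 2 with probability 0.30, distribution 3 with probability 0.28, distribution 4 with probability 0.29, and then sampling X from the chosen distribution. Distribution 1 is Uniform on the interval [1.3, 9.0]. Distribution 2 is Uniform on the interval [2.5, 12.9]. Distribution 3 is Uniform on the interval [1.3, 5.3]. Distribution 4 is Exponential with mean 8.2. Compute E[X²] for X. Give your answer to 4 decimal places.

67.0030

For each component E[X²] = Var + (mean)², giving 1: 31.4633; 2: 68.3033; 3: 12.2233; 4: 134.48.
Overall E[X²] = 0.13·31.4633 + 0.3·68.3033 + 0.28·12.2233 + 0.29·134.48 = 67.003.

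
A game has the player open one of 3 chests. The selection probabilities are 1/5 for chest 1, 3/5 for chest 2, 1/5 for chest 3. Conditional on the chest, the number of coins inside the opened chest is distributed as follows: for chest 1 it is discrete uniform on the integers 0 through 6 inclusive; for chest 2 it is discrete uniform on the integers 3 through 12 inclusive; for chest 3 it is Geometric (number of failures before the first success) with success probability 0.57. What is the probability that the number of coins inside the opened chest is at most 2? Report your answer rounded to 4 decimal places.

0.2698

Conditional on each chest, P(X ≤ 2): 1: 0.428571; 2: 0; 3: 0.920493.
By total probability, P(X ≤ 2) = 0.2·0.428571 + 0.6·0 + 0.2·0.920493 = 0.269813.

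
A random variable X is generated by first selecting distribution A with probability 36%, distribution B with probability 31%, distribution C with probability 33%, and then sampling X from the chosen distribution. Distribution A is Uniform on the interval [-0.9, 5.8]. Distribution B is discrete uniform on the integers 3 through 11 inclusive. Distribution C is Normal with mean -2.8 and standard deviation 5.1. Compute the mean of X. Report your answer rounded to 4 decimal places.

Component means — A: 2.45; B: 7; C: -2.8.
E[X] = 0.36·2.45 + 0.31·7 + 0.33·-2.8 = 2.128.

2.1280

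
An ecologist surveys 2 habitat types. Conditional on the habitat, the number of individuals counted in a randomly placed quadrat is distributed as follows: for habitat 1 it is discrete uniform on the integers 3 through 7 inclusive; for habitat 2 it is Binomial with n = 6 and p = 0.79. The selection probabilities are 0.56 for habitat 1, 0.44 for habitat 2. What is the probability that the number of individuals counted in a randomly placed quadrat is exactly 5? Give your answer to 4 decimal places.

0.2826

Conditional on each habitat, P(X = 5): 1: 0.2; 2: 0.387709.
By total probability, P(X = 5) = 0.56·0.2 + 0.44·0.387709 = 0.282592.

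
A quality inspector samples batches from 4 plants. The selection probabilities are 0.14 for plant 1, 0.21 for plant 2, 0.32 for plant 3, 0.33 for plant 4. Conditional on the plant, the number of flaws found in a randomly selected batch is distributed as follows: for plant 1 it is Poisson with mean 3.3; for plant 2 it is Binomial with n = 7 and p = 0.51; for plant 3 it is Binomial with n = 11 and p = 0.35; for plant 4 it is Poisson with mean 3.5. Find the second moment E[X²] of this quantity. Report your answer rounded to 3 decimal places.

15.772

For each component E[X²] = Var + (mean)², giving 1: 14.19; 2: 14.4942; 3: 17.325; 4: 15.75.
Overall E[X²] = 0.14·14.19 + 0.21·14.4942 + 0.32·17.325 + 0.33·15.75 = 15.7719.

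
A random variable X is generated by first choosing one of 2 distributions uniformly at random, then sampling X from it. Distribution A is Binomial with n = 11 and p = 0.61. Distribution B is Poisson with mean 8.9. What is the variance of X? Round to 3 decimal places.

Per component, A: μ=6.71, E[X²]=47.641; B: μ=8.9, E[X²]=88.11.
E[X] = 0.5·6.71 + 0.5·8.9 = 7.805.
E[X²] = 0.5·47.641 + 0.5·88.11 = 67.8755.
Var(X) = E[X²] − (E[X])² = 67.8755 − 60.918 = 6.95748.

6.957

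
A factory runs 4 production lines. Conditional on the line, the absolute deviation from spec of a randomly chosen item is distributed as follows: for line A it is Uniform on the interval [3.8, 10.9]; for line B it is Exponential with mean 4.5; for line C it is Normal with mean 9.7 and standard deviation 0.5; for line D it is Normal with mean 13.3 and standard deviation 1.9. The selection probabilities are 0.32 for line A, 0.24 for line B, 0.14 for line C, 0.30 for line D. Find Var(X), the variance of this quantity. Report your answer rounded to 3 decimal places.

18.621

Per component, A: μ=7.35, E[X²]=58.2233; B: μ=4.5, E[X²]=40.5; C: μ=9.7, E[X²]=94.34; D: μ=13.3, E[X²]=180.5.
E[X] = 0.32·7.35 + 0.24·4.5 + 0.14·9.7 + 0.3·13.3 = 8.78.
E[X²] = 0.32·58.2233 + 0.24·40.5 + 0.14·94.34 + 0.3·180.5 = 95.7091.
Var(X) = E[X²] − (E[X])² = 95.7091 − 77.0884 = 18.6207.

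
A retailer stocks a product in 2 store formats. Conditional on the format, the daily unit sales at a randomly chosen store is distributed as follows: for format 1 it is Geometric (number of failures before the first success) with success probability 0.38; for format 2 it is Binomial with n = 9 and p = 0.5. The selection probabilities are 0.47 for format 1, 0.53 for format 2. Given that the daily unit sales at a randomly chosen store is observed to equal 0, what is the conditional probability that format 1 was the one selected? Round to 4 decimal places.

Likelihoods P(X=0 | ·): 1: 0.38; 2: 0.00195312.
Posterior ∝ prior × likelihood. Numerator for 1: 0.47·0.38 = 0.1786.
Normalizing constant: 0.47·0.38 + 0.53·0.00195312 = 0.179635.
P(1 | observation) = 0.1786 / 0.179635 = 0.994237.

0.9942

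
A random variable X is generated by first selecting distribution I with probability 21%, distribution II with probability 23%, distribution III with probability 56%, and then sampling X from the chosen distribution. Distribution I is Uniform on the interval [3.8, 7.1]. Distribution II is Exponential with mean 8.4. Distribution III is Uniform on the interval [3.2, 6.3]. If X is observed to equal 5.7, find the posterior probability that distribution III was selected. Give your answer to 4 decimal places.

Likelihoods f(5.7 | ·): I: 0.30303; II: 0.0603978; III: 0.322581.
Posterior ∝ prior × likelihood. Numerator for III: 0.56·0.322581 = 0.180645.
Normalizing constant: 0.21·0.30303 + 0.23·0.0603978 + 0.56·0.322581 = 0.258173.
P(III | observation) = 0.180645 / 0.258173 = 0.699706.

0.6997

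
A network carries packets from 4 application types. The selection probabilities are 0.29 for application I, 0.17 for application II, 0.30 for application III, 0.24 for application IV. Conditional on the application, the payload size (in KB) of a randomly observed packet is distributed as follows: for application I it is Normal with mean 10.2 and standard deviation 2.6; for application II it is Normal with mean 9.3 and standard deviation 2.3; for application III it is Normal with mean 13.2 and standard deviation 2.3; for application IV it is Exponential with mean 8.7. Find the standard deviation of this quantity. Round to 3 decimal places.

Per component, I: μ=10.2, E[X²]=110.8; II: μ=9.3, E[X²]=91.78; III: μ=13.2, E[X²]=179.53; IV: μ=8.7, E[X²]=151.38.
E[X] = 0.29·10.2 + 0.17·9.3 + 0.3·13.2 + 0.24·8.7 = 10.587.
E[X²] = 0.29·110.8 + 0.17·91.78 + 0.3·179.53 + 0.24·151.38 = 137.925.
Var(X) = E[X²] − (E[X])² = 137.925 − 112.085 = 25.8402.
SD(X) = √25.8402 = 5.08333.

5.083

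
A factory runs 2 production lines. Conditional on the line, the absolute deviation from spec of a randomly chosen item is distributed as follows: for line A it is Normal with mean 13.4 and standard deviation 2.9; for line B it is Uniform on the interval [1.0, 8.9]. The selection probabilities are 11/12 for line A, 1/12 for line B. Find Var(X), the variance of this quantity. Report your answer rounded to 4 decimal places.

Per component, A: μ=13.4, E[X²]=187.97; B: μ=4.95, E[X²]=29.7033.
E[X] = 0.916667·13.4 + 0.0833333·4.95 = 12.6958.
E[X²] = 0.916667·187.97 + 0.0833333·29.7033 = 174.781.
Var(X) = E[X²] − (E[X])² = 174.781 − 161.184 = 13.5969.

13.5969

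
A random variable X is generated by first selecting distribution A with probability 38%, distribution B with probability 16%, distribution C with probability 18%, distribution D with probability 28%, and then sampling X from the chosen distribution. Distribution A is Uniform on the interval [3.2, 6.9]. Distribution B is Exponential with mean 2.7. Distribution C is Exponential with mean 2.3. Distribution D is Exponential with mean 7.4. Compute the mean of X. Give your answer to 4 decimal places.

Component means — A: 5.05; B: 2.7; C: 2.3; D: 7.4.
E[X] = 0.38·5.05 + 0.16·2.7 + 0.18·2.3 + 0.28·7.4 = 4.837.

4.8370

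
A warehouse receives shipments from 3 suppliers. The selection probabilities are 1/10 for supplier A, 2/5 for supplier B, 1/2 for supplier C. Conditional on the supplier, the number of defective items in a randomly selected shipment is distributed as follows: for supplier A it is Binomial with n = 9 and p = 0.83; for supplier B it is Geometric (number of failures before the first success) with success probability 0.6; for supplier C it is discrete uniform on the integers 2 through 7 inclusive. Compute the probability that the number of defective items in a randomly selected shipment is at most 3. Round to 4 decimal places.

Conditional on each supplier, P(X ≤ 3): A: 0.00126643; B: 0.9744; C: 0.333333.
By total probability, P(X ≤ 3) = 0.1·0.00126643 + 0.4·0.9744 + 0.5·0.333333 = 0.556553.

0.5566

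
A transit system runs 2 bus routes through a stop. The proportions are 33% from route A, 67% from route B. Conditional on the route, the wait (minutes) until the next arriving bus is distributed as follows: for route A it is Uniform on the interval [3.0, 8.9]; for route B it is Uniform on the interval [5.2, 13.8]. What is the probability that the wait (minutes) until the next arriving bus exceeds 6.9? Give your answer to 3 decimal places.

Conditional on each route, P(X > 6.9): A: 0.338983; B: 0.802326.
By total probability, P(X > 6.9) = 0.33·0.338983 + 0.67·0.802326 = 0.649423.

0.649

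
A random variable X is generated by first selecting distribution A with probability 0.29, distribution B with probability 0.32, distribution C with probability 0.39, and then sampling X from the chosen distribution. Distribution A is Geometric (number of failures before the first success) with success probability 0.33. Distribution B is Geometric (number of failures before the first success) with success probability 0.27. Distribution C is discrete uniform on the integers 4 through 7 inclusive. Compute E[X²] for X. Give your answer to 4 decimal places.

For each component E[X²] = Var + (mean)², giving A: 10.2746; B: 17.3237; C: 31.5.
Overall E[X²] = 0.29·10.2746 + 0.32·17.3237 + 0.39·31.5 = 20.8082.

20.8082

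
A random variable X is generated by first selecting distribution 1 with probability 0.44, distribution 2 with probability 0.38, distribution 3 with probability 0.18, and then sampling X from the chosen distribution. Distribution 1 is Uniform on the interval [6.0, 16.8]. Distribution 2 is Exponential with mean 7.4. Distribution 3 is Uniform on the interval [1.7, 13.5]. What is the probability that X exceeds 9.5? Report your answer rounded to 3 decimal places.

0.464

Conditional on each component, P(X > 9.5): 1: 0.675926; 2: 0.276987; 3: 0.338983.
By total probability, P(X > 9.5) = 0.44·0.675926 + 0.38·0.276987 + 0.18·0.338983 = 0.46368.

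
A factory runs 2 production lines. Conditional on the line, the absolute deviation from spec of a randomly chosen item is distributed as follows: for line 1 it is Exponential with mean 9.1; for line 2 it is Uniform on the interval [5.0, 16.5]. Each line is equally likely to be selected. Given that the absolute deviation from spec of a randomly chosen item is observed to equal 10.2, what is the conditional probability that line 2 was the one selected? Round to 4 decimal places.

Likelihoods f(10.2 | ·): 1: 0.0358234; 2: 0.0869565.
Posterior ∝ prior × likelihood. Numerator for 2: 0.5·0.0869565 = 0.0434783.
Normalizing constant: 0.5·0.0358234 + 0.5·0.0869565 = 0.06139.
P(2 | observation) = 0.0434783 / 0.06139 = 0.708231.

0.7082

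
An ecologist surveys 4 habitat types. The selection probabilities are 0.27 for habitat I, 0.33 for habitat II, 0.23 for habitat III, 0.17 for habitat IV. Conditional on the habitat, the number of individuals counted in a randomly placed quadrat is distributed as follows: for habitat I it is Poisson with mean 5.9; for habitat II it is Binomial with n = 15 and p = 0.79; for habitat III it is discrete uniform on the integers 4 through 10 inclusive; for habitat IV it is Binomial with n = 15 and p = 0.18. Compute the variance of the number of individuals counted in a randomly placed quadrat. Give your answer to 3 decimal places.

Per component, I: μ=5.9, E[X²]=40.71; II: μ=11.85, E[X²]=142.911; III: μ=7, E[X²]=53; IV: μ=2.7, E[X²]=9.504.
E[X] = 0.27·5.9 + 0.33·11.85 + 0.23·7 + 0.17·2.7 = 7.5725.
E[X²] = 0.27·40.71 + 0.33·142.911 + 0.23·53 + 0.17·9.504 = 71.958.
Var(X) = E[X²] − (E[X])² = 71.958 − 57.3428 = 14.6153.

14.615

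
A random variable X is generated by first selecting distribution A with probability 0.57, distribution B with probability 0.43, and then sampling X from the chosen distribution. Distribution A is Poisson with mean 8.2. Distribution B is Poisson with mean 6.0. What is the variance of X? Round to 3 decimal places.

8.440

Per component, A: μ=8.2, E[X²]=75.44; B: μ=6, E[X²]=42.
E[X] = 0.57·8.2 + 0.43·6 = 7.254.
E[X²] = 0.57·75.44 + 0.43·42 = 61.0608.
Var(X) = E[X²] − (E[X])² = 61.0608 − 52.6205 = 8.44028.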